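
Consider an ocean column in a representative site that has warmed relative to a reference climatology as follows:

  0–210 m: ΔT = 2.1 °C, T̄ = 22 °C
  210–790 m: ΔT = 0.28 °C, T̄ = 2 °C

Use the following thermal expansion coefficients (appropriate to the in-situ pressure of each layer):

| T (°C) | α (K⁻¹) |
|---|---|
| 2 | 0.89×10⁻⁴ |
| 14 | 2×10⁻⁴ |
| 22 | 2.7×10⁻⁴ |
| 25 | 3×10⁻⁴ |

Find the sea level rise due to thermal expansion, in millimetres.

130 mm

Layer 1 at 22 °C → α = 2.7×10⁻⁴ K⁻¹
Layer 2 at 2 °C → α = 0.89×10⁻⁴ K⁻¹
2.7×10⁻⁴ × 210 × 2.1 = 0.11907 m
210–790 m: 0.89×10⁻⁴ × 580 × 0.28 = 0.0144536 m
Δh = 0.11907 + 0.0144536 = 0.1335236 m ≈ 130 mm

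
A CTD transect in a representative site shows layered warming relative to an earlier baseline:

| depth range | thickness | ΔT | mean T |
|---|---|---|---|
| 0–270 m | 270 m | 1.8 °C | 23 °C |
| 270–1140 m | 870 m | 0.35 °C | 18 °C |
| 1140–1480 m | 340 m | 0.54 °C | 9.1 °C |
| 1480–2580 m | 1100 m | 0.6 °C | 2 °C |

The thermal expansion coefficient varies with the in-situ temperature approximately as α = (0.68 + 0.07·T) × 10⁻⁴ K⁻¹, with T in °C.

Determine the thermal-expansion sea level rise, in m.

Δh = 0.25 m

Layer 1: α = (0.68 + 0.07×23)×10⁻⁴ = 2.29×10⁻⁴ K⁻¹
Layer 2: α = (0.68 + 0.07×18)×10⁻⁴ = 1.94×10⁻⁴ K⁻¹
Layer 3: α = (0.68 + 0.07×9.1)×10⁻⁴ = 1.317×10⁻⁴ K⁻¹
Layer 4: α = (0.68 + 0.07×2)×10⁻⁴ = 0.82×10⁻⁴ K⁻¹
0–270 m: 2.29×10⁻⁴ × 1.8 × 270 = 0.111294 m
Layer 2: 1.94×10⁻⁴ × 870 × 0.35 = 0.059073 m
Layer 3: 340 × 1.317×10⁻⁴ × 0.54 = 0.02418012 m
0.6 × 0.82×10⁻⁴ × 1100 = 0.05412 m
Δh = 0.111294 + 0.059073 + 0.02418012 + 0.05412 = 0.24866712 m ≈ 0.25 m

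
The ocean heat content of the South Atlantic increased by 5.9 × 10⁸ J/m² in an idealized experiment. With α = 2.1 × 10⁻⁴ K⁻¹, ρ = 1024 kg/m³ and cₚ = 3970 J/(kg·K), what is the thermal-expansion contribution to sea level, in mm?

Δh = αQ/(ρcₚ) = 2.1×10⁻⁴ × 5.9×10⁸ / (1024 × 3970) ≈ 0.030478 m

30.5 mm of thermosteric rise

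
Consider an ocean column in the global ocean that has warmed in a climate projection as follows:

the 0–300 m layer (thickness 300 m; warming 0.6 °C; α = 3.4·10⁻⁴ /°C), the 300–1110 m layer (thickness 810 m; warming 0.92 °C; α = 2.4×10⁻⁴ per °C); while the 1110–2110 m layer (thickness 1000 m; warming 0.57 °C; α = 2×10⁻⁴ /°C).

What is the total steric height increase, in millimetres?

300 × 3.4×10⁻⁴ × 0.6 = 0.06120 m
300–1110 m: 0.92 × 2.4×10⁻⁴ × 810 = 0.178848 m
Layer 3: 1000 × 2×10⁻⁴ × 0.57 = 0.11400 m
Δh = 0.06120 + 0.178848 + 0.11400 = 0.354048 m ≈ 354 mm

354 mm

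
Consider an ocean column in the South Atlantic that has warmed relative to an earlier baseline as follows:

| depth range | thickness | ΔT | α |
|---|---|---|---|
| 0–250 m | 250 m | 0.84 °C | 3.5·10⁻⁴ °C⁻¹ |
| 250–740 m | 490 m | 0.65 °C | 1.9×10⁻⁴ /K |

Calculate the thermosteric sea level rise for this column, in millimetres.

0–250 m: 250 × 3.5×10⁻⁴ × 0.84 = 0.07350 m
490 × 1.9×10⁻⁴ × 0.65 = 0.060515 m
Δh = 0.07350 + 0.060515 = 0.134015 m

about 134 mm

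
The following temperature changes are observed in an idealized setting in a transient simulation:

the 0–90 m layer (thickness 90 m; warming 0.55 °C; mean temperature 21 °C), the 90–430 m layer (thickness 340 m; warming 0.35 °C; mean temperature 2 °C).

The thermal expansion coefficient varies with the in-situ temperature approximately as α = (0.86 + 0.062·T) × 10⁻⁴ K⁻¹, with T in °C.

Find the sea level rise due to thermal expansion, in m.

0.022 m of thermosteric rise

Layer 1: α = (0.86 + 0.062×21)×10⁻⁴ = 2.162×10⁻⁴ K⁻¹
Layer 2: α = (0.86 + 0.062×2)×10⁻⁴ = 0.984×10⁻⁴ K⁻¹
Layer 1: 2.162×10⁻⁴ × 0.55 × 90 = 0.0107019 m
90–430 m: 0.35 × 0.984×10⁻⁴ × 340 = 0.0117096 m
Δh = 0.0107019 + 0.0117096 = 0.0224115 m ≈ 0.022 m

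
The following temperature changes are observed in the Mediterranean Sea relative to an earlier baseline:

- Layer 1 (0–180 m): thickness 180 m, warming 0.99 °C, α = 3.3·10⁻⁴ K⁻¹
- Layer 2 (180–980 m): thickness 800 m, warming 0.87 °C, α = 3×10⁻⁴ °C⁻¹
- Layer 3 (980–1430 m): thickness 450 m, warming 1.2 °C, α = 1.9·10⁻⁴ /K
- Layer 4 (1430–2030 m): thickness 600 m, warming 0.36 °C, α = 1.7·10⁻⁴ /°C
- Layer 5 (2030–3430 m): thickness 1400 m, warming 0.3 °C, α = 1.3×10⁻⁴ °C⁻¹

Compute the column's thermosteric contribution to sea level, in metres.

about 0.462 m

Layer 1: 180 × 3.3×10⁻⁴ × 0.99 = 0.058806 m
Layer 2: 3×10⁻⁴ × 800 × 0.87 = 0.20880 m
450 × 1.9×10⁻⁴ × 1.2 = 0.10260 m
Layer 4: 0.36 × 1.7×10⁻⁴ × 600 = 0.03672 m
Layer 5: 1.3×10⁻⁴ × 1400 × 0.3 = 0.05460 m
Δh = 0.058806 + 0.20880 + 0.10260 + 0.03672 + 0.05460 = 0.461526 m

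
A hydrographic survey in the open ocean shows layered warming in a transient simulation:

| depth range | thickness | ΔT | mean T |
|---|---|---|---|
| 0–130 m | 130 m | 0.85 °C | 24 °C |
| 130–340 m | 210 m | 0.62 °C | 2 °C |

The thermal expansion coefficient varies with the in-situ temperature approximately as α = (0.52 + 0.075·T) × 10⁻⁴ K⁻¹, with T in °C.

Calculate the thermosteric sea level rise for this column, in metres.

Δh = 0.0344 m

Layer 1: α = (0.52 + 0.075×24)×10⁻⁴ = 2.32×10⁻⁴ K⁻¹
Layer 2: α = (0.52 + 0.075×2)×10⁻⁴ = 0.67×10⁻⁴ K⁻¹
2.32×10⁻⁴ × 0.85 × 130 = 0.025636 m
Layer 2: 210 × 0.62 × 0.67×10⁻⁴ = 0.0087234 m
Δh = 0.025636 + 0.0087234 = 0.0343594 m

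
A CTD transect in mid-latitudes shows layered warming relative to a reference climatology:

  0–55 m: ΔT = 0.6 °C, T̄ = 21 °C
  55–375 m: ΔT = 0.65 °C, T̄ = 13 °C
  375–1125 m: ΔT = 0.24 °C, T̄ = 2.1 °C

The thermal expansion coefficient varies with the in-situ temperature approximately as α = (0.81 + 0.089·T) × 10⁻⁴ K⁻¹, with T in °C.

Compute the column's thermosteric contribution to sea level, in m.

0.0677 m of thermosteric rise

Layer 1: α = (0.81 + 0.089×21)×10⁻⁴ = 2.679×10⁻⁴ K⁻¹
Layer 2: α = (0.81 + 0.089×13)×10⁻⁴ = 1.967×10⁻⁴ K⁻¹
Layer 3: α = (0.81 + 0.089×2.1)×10⁻⁴ = 0.9969×10⁻⁴ K⁻¹
0–55 m: 2.679×10⁻⁴ × 55 × 0.6 = 0.0088407 m
Layer 2: 1.967×10⁻⁴ × 320 × 0.65 = 0.0409136 m
375–1125 m: 750 × 0.24 × 0.9969×10⁻⁴ = 0.0179442 m
Δh = 0.0088407 + 0.0409136 + 0.0179442 = 0.0676985 m ≈ 0.0677 m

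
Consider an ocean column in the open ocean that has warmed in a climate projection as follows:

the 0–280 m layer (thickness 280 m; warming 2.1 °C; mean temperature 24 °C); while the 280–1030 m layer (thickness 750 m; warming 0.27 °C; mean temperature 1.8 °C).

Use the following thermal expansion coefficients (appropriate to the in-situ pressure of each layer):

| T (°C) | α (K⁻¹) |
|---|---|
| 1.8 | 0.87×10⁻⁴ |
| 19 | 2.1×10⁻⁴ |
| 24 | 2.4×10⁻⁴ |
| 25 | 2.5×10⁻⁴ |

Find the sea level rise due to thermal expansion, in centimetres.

about 15.9 cm

Layer 1 at 24 °C → α = 2.4×10⁻⁴ K⁻¹
Layer 2 at 1.8 °C → α = 0.87×10⁻⁴ K⁻¹
Layer 1: 2.4×10⁻⁴ × 280 × 2.1 = 0.14112 m
280–1030 m: 0.27 × 0.87×10⁻⁴ × 750 = 0.0176175 m
Δh = 0.14112 + 0.0176175 = 0.1587375 m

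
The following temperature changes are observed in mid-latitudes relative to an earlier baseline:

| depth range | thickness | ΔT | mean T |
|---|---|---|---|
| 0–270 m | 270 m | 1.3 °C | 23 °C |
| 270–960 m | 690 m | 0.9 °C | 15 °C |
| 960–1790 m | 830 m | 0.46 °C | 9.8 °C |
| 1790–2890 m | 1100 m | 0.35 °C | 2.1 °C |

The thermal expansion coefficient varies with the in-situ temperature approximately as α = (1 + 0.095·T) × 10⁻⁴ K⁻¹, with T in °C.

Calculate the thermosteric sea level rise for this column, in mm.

Layer 1: α = (1 + 0.095×23)×10⁻⁴ = 3.185×10⁻⁴ K⁻¹
Layer 2: α = (1 + 0.095×15)×10⁻⁴ = 2.425×10⁻⁴ K⁻¹
Layer 3: α = (1 + 0.095×9.8)×10⁻⁴ = 1.931×10⁻⁴ K⁻¹
Layer 4: α = (1 + 0.095×2.1)×10⁻⁴ = 1.1995×10⁻⁴ K⁻¹
270 × 1.3 × 3.185×10⁻⁴ = 0.1117935 m
0.9 × 690 × 2.425×10⁻⁴ = 0.1505925 m
0.46 × 830 × 1.931×10⁻⁴ = 0.07372558 m
Layer 4: 0.35 × 1100 × 1.1995×10⁻⁴ = 0.04618075 m
Δh = 0.1117935 + 0.1505925 + 0.07372558 + 0.04618075 = 0.38229233 m ≈ 382 mm

Δh = 382 mm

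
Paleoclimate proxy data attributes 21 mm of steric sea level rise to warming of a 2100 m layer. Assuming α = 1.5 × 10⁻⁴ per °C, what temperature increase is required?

about 0.067 K

ΔT = Δh/(αH) = 0.021 / (1.5×10⁻⁴ × 2100) ≈ 0.06667 K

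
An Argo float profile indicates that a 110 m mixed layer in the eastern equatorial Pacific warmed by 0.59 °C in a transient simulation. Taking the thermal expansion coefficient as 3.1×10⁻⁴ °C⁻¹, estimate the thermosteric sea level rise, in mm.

Δh = αΔT·H = 3.1×10⁻⁴ × 0.59 × 110 = 0.020119 m

about 20.1 mm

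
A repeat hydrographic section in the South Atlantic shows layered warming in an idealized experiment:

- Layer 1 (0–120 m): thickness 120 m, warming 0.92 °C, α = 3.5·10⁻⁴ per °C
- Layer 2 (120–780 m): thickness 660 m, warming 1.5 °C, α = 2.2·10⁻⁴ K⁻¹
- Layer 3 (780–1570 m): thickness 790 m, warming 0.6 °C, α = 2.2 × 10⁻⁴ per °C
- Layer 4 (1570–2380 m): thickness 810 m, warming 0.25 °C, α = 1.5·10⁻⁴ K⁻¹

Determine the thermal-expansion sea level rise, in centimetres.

39 cm of thermosteric rise

120 × 0.92 × 3.5×10⁻⁴ = 0.03864 m
Layer 2: 1.5 × 660 × 2.2×10⁻⁴ = 0.21780 m
Layer 3: 790 × 2.2×10⁻⁴ × 0.6 = 0.10428 m
Layer 4: 1.5×10⁻⁴ × 0.25 × 810 = 0.030375 m
Δh = 0.03864 + 0.21780 + 0.10428 + 0.030375 = 0.391095 m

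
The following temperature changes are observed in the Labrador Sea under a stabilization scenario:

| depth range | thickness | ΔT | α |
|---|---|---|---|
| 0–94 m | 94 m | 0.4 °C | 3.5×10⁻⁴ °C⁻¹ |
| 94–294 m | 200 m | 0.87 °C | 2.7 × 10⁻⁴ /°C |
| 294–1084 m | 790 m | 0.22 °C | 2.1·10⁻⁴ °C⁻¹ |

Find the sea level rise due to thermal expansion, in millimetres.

96.6 mm of thermosteric rise

0–94 m: 0.4 × 3.5×10⁻⁴ × 94 = 0.01316 m
Layer 2: 2.7×10⁻⁴ × 0.87 × 200 = 0.04698 m
Layer 3: 2.1×10⁻⁴ × 0.22 × 790 = 0.036498 m
Δh = 0.01316 + 0.04698 + 0.036498 = 0.096638 m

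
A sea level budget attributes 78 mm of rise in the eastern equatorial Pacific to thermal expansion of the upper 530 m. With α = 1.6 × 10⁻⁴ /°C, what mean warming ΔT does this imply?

ΔT = Δh/(αH) = 0.078 / (1.6×10⁻⁴ × 530) ≈ 0.9198 K

about 0.920 K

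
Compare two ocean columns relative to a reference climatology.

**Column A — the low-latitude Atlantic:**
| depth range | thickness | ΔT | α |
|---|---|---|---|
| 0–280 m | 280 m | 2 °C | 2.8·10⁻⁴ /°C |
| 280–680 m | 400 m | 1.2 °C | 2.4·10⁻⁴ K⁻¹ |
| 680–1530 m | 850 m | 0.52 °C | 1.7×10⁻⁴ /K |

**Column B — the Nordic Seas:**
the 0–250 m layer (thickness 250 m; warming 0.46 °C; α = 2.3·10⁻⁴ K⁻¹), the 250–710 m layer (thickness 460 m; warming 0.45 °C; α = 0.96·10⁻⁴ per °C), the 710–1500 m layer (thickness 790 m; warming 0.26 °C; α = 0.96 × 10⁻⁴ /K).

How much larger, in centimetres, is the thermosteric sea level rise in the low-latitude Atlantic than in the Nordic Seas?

A Layer 1: 2.8×10⁻⁴ × 280 × 2 = 0.15680 m
A 280–680 m: 1.2 × 2.4×10⁻⁴ × 400 = 0.11520 m
A 680–1530 m: 850 × 0.52 × 1.7×10⁻⁴ = 0.07514 m
A total: 0.34714 m
B 0–250 m: 2.3×10⁻⁴ × 0.46 × 250 = 0.02645 m
B Layer 2: 460 × 0.96×10⁻⁴ × 0.45 = 0.019872 m
B Layer 3: 790 × 0.96×10⁻⁴ × 0.26 = 0.0197184 m
B total: 0.0660404 m
Difference: 0.34714 − 0.0660404 = 0.2810996 m

Δh_A − Δh_B ≈ 28 cm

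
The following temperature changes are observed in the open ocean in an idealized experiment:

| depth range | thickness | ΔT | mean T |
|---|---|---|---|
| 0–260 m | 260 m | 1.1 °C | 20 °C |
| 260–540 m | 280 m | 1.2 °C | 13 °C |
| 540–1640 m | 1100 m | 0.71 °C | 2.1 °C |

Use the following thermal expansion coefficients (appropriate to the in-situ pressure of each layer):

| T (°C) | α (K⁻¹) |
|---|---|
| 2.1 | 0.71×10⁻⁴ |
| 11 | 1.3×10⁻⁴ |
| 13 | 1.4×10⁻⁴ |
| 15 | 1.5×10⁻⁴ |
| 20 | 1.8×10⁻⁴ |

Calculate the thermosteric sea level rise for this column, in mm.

about 154 mm

Layer 1 at 20 °C → α = 1.8×10⁻⁴ K⁻¹
Layer 2 at 13 °C → α = 1.4×10⁻⁴ K⁻¹
Layer 3 at 2.1 °C → α = 0.71×10⁻⁴ K⁻¹
0–260 m: 1.1 × 1.8×10⁻⁴ × 260 = 0.05148 m
Layer 2: 280 × 1.4×10⁻⁴ × 1.2 = 0.04704 m
Layer 3: 0.71 × 0.71×10⁻⁴ × 1100 = 0.055451 m
Δh = 0.05148 + 0.04704 + 0.055451 = 0.153971 m ≈ 154 mm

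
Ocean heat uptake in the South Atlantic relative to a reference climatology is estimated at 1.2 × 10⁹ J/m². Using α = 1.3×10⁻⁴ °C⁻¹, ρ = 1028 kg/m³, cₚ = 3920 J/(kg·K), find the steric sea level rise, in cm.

Δh = αQ/(ρcₚ) = 1.3×10⁻⁴ × 1.2×10⁹ / (1028 × 3920) ≈ 0.038712 m

3.87 cm of thermosteric rise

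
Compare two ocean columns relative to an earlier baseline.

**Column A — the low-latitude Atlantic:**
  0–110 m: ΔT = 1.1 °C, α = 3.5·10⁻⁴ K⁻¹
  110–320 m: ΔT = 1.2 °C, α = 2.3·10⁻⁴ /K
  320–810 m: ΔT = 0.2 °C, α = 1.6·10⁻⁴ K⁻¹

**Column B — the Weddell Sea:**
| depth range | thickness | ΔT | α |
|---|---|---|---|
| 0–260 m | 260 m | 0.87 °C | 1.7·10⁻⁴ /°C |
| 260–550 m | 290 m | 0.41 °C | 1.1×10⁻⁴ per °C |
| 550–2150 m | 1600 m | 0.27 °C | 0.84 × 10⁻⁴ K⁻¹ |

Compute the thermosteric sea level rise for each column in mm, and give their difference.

A Layer 1: 3.5×10⁻⁴ × 110 × 1.1 = 0.04235 m
A 2.3×10⁻⁴ × 210 × 1.2 = 0.05796 m
A 0.2 × 1.6×10⁻⁴ × 490 = 0.01568 m
A total: 0.11599 m
B Layer 1: 1.7×10⁻⁴ × 260 × 0.87 = 0.038454 m
B Layer 2: 0.41 × 290 × 1.1×10⁻⁴ = 0.013079 m
B 550–2150 m: 0.27 × 1600 × 0.84×10⁻⁴ = 0.036288 m
B total: 0.087821 m
Difference: 0.11599 − 0.087821 = 0.028169 m

A: 116 mm; B: 87.8 mm; difference 28.2 mm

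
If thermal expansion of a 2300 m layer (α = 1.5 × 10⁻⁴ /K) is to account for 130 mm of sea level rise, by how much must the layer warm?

ΔT = Δh/(αH) = 0.13 / (1.5×10⁻⁴ × 2300) ≈ 0.3768 K

0.377 K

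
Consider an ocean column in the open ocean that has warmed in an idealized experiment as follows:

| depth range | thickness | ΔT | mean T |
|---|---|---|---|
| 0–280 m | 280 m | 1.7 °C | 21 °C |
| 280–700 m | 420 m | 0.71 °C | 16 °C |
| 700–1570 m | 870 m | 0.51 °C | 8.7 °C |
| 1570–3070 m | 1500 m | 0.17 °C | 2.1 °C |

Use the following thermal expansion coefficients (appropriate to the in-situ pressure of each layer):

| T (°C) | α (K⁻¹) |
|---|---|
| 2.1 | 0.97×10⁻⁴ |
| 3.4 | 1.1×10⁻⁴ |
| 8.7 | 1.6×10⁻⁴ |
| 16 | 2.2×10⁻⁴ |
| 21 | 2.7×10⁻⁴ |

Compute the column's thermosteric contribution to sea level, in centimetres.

Layer 1 at 21 °C → α = 2.7×10⁻⁴ K⁻¹
Layer 2 at 16 °C → α = 2.2×10⁻⁴ K⁻¹
Layer 3 at 8.7 °C → α = 1.6×10⁻⁴ K⁻¹
Layer 4 at 2.1 °C → α = 0.97×10⁻⁴ K⁻¹
280 × 2.7×10⁻⁴ × 1.7 = 0.12852 m
2.2×10⁻⁴ × 420 × 0.71 = 0.065604 m
0.51 × 870 × 1.6×10⁻⁴ = 0.070992 m
Layer 4: 1500 × 0.97×10⁻⁴ × 0.17 = 0.024735 m
Δh = 0.12852 + 0.065604 + 0.070992 + 0.024735 = 0.289851 m ≈ 29 cm

Δh ≈ 29 cm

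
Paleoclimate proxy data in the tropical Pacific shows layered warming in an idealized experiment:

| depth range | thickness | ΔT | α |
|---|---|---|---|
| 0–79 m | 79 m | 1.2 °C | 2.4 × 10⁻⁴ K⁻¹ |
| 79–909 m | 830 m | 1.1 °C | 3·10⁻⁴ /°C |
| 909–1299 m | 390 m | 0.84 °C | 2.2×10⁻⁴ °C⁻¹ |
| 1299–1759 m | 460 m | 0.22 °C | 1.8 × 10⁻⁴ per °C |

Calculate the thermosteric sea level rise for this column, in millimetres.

2.4×10⁻⁴ × 1.2 × 79 = 0.022752 m
1.1 × 830 × 3×10⁻⁴ = 0.27390 m
Layer 3: 2.2×10⁻⁴ × 0.84 × 390 = 0.072072 m
1299–1759 m: 1.8×10⁻⁴ × 460 × 0.22 = 0.018216 m
Δh = 0.022752 + 0.27390 + 0.072072 + 0.018216 = 0.38694 m

about 387 mm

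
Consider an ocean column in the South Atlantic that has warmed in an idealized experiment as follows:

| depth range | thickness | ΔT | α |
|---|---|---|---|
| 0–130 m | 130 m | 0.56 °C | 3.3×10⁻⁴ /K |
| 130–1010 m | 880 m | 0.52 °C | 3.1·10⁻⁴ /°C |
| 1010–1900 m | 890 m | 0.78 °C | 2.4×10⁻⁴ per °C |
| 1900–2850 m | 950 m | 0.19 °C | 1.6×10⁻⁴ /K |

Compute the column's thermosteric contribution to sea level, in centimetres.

Δh ≈ 36.1 cm

3.3×10⁻⁴ × 130 × 0.56 = 0.024024 m
130–1010 m: 880 × 0.52 × 3.1×10⁻⁴ = 0.141856 m
1010–1900 m: 890 × 0.78 × 2.4×10⁻⁴ = 0.166608 m
Layer 4: 950 × 0.19 × 1.6×10⁻⁴ = 0.02888 m
Δh = 0.024024 + 0.141856 + 0.166608 + 0.02888 = 0.361368 m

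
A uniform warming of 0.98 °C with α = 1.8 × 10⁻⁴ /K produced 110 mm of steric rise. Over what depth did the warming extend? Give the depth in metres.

about 624 m

H = Δh/(αΔT) = 0.11 / (1.8×10⁻⁴ × 0.98) ≈ 623.6 m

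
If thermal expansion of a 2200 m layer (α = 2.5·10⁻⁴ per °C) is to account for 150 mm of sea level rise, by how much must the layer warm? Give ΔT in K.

ΔT = Δh/(αH) = 0.15 / (2.5×10⁻⁴ × 2200) ≈ 0.2727 K

ΔT ≈ 0.27 K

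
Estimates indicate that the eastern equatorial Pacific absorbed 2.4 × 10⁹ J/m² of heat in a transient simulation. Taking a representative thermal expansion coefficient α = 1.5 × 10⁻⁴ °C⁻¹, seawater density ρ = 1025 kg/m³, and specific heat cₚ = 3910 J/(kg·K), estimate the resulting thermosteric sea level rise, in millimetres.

89.8 mm

Δh = αQ/(ρcₚ) = 1.5×10⁻⁴ × 2.4×10⁹ / (1025 × 3910) ≈ 0.089826 m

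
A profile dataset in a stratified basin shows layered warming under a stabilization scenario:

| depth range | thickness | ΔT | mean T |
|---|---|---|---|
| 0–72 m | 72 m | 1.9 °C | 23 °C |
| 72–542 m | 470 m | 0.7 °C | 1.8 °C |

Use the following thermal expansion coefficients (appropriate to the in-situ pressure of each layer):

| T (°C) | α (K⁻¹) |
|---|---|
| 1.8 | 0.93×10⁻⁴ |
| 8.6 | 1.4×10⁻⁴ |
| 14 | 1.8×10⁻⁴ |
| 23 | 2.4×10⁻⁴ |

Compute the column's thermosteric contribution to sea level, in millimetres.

Layer 1 at 23 °C → α = 2.4×10⁻⁴ K⁻¹
Layer 2 at 1.8 °C → α = 0.93×10⁻⁴ K⁻¹
1.9 × 72 × 2.4×10⁻⁴ = 0.032832 m
0.93×10⁻⁴ × 470 × 0.7 = 0.030597 m
Δh = 0.032832 + 0.030597 = 0.063429 m ≈ 63.4 mm

63.4 mm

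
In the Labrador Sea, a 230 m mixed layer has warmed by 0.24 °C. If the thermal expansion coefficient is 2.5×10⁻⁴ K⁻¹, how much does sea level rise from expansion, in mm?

Δh ≈ 13.8 mm

Δh = αΔT·H = 2.5×10⁻⁴ × 0.24 × 230 = 0.01380 m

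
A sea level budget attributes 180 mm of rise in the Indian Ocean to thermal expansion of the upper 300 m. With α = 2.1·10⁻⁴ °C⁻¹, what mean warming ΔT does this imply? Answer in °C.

ΔT ≈ 2.9 °C

ΔT = Δh/(αH) = 0.18 / (2.1×10⁻⁴ × 300) ≈ 2.857 °C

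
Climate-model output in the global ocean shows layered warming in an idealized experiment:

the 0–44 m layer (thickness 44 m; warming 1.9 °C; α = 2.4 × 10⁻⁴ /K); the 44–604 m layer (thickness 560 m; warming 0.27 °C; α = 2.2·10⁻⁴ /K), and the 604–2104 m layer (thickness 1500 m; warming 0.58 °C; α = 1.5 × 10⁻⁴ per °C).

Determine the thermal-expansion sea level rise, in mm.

0–44 m: 1.9 × 2.4×10⁻⁴ × 44 = 0.020064 m
44–604 m: 2.2×10⁻⁴ × 560 × 0.27 = 0.033264 m
604–2104 m: 1500 × 1.5×10⁻⁴ × 0.58 = 0.13050 m
Δh = 0.020064 + 0.033264 + 0.13050 = 0.183828 m

180 mm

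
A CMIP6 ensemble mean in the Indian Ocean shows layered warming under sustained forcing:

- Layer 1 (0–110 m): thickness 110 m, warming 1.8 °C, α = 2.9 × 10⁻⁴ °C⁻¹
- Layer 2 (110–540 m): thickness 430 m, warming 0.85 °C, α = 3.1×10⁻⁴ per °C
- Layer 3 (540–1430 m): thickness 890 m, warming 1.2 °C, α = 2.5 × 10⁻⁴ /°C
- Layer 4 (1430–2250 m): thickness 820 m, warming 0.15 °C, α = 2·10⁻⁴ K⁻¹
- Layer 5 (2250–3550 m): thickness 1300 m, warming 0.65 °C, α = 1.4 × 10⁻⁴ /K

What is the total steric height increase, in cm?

58.1 cm

Layer 1: 110 × 1.8 × 2.9×10⁻⁴ = 0.05742 m
0.85 × 430 × 3.1×10⁻⁴ = 0.113305 m
540–1430 m: 2.5×10⁻⁴ × 1.2 × 890 = 0.26700 m
Layer 4: 820 × 2×10⁻⁴ × 0.15 = 0.02460 m
Layer 5: 0.65 × 1300 × 1.4×10⁻⁴ = 0.11830 m
Δh = 0.05742 + 0.113305 + 0.26700 + 0.02460 + 0.11830 = 0.580625 m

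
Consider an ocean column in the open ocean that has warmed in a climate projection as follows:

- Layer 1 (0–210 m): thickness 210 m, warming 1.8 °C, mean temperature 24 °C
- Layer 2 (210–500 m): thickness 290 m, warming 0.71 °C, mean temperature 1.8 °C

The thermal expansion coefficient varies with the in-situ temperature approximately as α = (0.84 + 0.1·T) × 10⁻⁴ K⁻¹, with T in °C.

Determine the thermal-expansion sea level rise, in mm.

Δh = 143 mm

Layer 1: α = (0.84 + 0.1×24)×10⁻⁴ = 3.24×10⁻⁴ K⁻¹
Layer 2: α = (0.84 + 0.1×1.8)×10⁻⁴ = 1.02×10⁻⁴ K⁻¹
Layer 1: 210 × 1.8 × 3.24×10⁻⁴ = 0.122472 m
Layer 2: 290 × 0.71 × 1.02×10⁻⁴ = 0.0210018 m
Δh = 0.122472 + 0.0210018 = 0.1434738 m ≈ 143 mm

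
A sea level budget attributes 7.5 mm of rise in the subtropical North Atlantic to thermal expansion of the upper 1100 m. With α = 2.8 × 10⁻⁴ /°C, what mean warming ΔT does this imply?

ΔT = Δh/(αH) = 0.0075 / (2.8×10⁻⁴ × 1100) ≈ 0.02435 °C

ΔT ≈ 0.0244 °C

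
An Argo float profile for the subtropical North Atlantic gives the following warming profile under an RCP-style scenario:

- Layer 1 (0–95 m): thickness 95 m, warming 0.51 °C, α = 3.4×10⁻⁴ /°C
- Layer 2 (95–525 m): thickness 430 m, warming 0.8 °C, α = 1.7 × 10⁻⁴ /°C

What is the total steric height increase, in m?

0–95 m: 95 × 0.51 × 3.4×10⁻⁴ = 0.016473 m
1.7×10⁻⁴ × 430 × 0.8 = 0.05848 m
Δh = 0.016473 + 0.05848 = 0.074953 m

Δh = 0.075 m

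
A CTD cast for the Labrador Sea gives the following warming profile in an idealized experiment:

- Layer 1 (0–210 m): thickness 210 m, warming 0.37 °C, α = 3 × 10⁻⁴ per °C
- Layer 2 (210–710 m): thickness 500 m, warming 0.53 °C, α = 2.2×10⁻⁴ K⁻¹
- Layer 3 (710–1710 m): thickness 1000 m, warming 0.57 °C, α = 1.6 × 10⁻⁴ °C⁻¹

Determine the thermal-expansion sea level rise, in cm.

3×10⁻⁴ × 210 × 0.37 = 0.02331 m
210–710 m: 2.2×10⁻⁴ × 0.53 × 500 = 0.05830 m
0.57 × 1.6×10⁻⁴ × 1000 = 0.09120 m
Δh = 0.02331 + 0.05830 + 0.09120 = 0.17281 m ≈ 17.3 cm

Δh = 17.3 cm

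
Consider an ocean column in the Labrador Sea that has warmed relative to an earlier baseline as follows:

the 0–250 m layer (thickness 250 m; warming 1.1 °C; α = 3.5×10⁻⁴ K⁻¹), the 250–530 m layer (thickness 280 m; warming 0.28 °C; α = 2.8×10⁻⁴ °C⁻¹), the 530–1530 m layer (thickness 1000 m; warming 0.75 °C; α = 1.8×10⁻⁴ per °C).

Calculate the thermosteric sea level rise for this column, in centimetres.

0–250 m: 1.1 × 3.5×10⁻⁴ × 250 = 0.09625 m
250–530 m: 280 × 0.28 × 2.8×10⁻⁴ = 0.021952 m
Layer 3: 0.75 × 1000 × 1.8×10⁻⁴ = 0.13500 m
Δh = 0.09625 + 0.021952 + 0.13500 = 0.253202 m ≈ 25.3 cm

about 25.3 cm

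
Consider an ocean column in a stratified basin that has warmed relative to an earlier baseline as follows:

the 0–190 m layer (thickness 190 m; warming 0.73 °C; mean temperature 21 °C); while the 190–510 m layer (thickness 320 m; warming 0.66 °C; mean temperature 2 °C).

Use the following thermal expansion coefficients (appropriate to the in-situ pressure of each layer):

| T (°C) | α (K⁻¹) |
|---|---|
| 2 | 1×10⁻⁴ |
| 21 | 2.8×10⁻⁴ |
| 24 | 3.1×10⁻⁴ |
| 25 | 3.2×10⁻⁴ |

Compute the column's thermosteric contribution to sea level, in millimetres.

Layer 1 at 21 °C → α = 2.8×10⁻⁴ K⁻¹
Layer 2 at 2 °C → α = 1×10⁻⁴ K⁻¹
190 × 2.8×10⁻⁴ × 0.73 = 0.038836 m
1×10⁻⁴ × 320 × 0.66 = 0.02112 m
Δh = 0.038836 + 0.02112 = 0.059956 m ≈ 60 mm

60 mm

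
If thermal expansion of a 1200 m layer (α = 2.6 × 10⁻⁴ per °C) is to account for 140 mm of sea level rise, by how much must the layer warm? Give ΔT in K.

ΔT = Δh/(αH) = 0.14 / (2.6×10⁻⁴ × 1200) ≈ 0.4487 K

ΔT ≈ 0.45 K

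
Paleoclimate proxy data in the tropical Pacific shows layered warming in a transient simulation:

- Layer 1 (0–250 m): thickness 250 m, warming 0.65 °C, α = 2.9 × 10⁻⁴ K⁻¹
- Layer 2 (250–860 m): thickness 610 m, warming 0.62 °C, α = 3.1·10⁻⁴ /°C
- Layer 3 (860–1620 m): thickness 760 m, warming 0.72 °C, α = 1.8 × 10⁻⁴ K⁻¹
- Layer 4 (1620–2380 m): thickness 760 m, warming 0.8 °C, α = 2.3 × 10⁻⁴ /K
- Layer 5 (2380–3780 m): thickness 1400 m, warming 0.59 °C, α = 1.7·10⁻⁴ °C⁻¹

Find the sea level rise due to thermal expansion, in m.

0–250 m: 2.9×10⁻⁴ × 250 × 0.65 = 0.047125 m
250–860 m: 610 × 0.62 × 3.1×10⁻⁴ = 0.117242 m
860–1620 m: 0.72 × 760 × 1.8×10⁻⁴ = 0.098496 m
2.3×10⁻⁴ × 760 × 0.8 = 0.13984 m
0.59 × 1.7×10⁻⁴ × 1400 = 0.14042 m
Δh = 0.047125 + 0.117242 + 0.098496 + 0.13984 + 0.14042 = 0.543123 m

Δh ≈ 0.543 m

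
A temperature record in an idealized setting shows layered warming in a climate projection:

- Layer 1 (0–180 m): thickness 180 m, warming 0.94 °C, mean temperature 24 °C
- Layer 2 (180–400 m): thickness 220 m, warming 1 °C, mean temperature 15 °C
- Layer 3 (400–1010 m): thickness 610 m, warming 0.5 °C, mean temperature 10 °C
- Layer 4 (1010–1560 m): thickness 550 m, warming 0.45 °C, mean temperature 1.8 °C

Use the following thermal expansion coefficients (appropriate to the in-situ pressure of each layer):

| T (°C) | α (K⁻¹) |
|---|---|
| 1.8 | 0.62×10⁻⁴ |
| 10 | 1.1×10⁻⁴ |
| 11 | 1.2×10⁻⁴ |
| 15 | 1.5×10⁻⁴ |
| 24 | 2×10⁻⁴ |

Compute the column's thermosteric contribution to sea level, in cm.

Layer 1 at 24 °C → α = 2×10⁻⁴ K⁻¹
Layer 2 at 15 °C → α = 1.5×10⁻⁴ K⁻¹
Layer 3 at 10 °C → α = 1.1×10⁻⁴ K⁻¹
Layer 4 at 1.8 °C → α = 0.62×10⁻⁴ K⁻¹
Layer 1: 0.94 × 180 × 2×10⁻⁴ = 0.03384 m
220 × 1.5×10⁻⁴ × 1 = 0.03300 m
Layer 3: 0.5 × 1.1×10⁻⁴ × 610 = 0.03355 m
Layer 4: 550 × 0.45 × 0.62×10⁻⁴ = 0.015345 m
Δh = 0.03384 + 0.03300 + 0.03355 + 0.015345 = 0.115735 m ≈ 12 cm

about 12 cm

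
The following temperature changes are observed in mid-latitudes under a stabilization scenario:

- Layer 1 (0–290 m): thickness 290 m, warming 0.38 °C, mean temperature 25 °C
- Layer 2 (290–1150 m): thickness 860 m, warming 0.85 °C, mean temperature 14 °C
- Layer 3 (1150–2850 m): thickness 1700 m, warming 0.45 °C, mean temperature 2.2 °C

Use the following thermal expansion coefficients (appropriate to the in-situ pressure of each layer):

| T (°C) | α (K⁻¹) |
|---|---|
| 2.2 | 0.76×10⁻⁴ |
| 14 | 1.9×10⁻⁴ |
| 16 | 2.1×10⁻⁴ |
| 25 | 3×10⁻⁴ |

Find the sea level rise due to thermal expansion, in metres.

Layer 1 at 25 °C → α = 3×10⁻⁴ K⁻¹
Layer 2 at 14 °C → α = 1.9×10⁻⁴ K⁻¹
Layer 3 at 2.2 °C → α = 0.76×10⁻⁴ K⁻¹
Layer 1: 290 × 0.38 × 3×10⁻⁴ = 0.03306 m
290–1150 m: 1.9×10⁻⁴ × 0.85 × 860 = 0.13889 m
1150–2850 m: 1700 × 0.45 × 0.76×10⁻⁴ = 0.05814 m
Δh = 0.03306 + 0.13889 + 0.05814 = 0.23009 m

0.23 m of thermosteric rise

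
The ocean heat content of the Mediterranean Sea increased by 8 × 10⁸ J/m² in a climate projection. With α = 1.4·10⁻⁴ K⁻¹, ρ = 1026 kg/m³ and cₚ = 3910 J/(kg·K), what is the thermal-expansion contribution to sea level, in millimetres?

Δh = αQ/(ρcₚ) = 1.4×10⁻⁴ × 8×10⁸ / (1026 × 3910) ≈ 0.027919 m

Δh ≈ 28 mm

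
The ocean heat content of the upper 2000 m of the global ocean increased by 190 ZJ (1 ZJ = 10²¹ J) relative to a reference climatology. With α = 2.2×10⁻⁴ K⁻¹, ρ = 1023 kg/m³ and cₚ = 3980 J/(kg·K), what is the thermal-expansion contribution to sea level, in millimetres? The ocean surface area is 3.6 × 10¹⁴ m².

Per unit area: Q = 190×10²¹ / (3.6×10¹⁴) ≈ 5.278×10⁸ J/m²
Δh = αQ/(ρcₚ) = 2.2×10⁻⁴ × 5.278×10⁸ / (1023 × 3980) ≈ 0.028519 m

about 28.5 mm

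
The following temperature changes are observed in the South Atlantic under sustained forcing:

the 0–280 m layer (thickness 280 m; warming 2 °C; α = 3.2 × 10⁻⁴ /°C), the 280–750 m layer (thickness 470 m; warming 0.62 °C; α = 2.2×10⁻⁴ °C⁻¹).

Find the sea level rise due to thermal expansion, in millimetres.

Layer 1: 3.2×10⁻⁴ × 280 × 2 = 0.17920 m
Layer 2: 470 × 0.62 × 2.2×10⁻⁴ = 0.064108 m
Δh = 0.17920 + 0.064108 = 0.243308 m

243 mm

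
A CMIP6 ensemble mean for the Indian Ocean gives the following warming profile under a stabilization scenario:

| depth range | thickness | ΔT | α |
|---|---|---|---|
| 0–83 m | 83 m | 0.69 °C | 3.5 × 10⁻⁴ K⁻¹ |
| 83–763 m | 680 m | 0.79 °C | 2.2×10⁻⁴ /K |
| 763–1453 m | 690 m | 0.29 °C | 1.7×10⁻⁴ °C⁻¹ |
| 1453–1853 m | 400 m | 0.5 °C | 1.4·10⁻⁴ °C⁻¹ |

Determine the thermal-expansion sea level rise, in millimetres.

Layer 1: 83 × 3.5×10⁻⁴ × 0.69 = 0.0200445 m
83–763 m: 680 × 0.79 × 2.2×10⁻⁴ = 0.118184 m
0.29 × 1.7×10⁻⁴ × 690 = 0.034017 m
0.5 × 400 × 1.4×10⁻⁴ = 0.02800 m
Δh = 0.0200445 + 0.118184 + 0.034017 + 0.02800 = 0.2002455 m

200 mm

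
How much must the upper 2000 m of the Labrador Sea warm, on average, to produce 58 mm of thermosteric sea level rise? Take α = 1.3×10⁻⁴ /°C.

ΔT = Δh/(αH) = 0.058 / (1.3×10⁻⁴ × 2000) ≈ 0.2231 °C

ΔT ≈ 0.223 °C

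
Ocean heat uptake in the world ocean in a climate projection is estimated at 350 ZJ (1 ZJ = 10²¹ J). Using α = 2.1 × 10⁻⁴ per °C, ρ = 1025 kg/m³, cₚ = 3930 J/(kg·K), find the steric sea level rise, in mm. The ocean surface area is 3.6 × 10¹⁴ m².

Per unit area: Q = 350×10²¹ / (3.6×10¹⁴) ≈ 9.722×10⁸ J/m²
Δh = αQ/(ρcₚ) = 2.1×10⁻⁴ × 9.722×10⁸ / (1025 × 3930) ≈ 0.050683 m

about 50.7 mm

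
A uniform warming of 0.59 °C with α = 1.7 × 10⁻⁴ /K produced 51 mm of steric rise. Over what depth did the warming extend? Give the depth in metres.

H = Δh/(αΔT) = 0.051 / (1.7×10⁻⁴ × 0.59) ≈ 508.5 m

510 m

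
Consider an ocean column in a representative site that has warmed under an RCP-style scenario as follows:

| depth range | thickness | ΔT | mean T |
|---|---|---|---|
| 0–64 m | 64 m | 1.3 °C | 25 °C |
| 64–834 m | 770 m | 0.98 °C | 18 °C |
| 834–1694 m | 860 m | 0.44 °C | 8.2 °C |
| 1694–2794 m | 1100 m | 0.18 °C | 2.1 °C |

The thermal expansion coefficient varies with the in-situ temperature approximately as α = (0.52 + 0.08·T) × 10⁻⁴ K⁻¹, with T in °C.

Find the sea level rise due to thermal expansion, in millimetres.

Layer 1: α = (0.52 + 0.08×25)×10⁻⁴ = 2.52×10⁻⁴ K⁻¹
Layer 2: α = (0.52 + 0.08×18)×10⁻⁴ = 1.96×10⁻⁴ K⁻¹
Layer 3: α = (0.52 + 0.08×8.2)×10⁻⁴ = 1.176×10⁻⁴ K⁻¹
Layer 4: α = (0.52 + 0.08×2.1)×10⁻⁴ = 0.688×10⁻⁴ K⁻¹
0–64 m: 1.3 × 2.52×10⁻⁴ × 64 = 0.0209664 m
64–834 m: 1.96×10⁻⁴ × 770 × 0.98 = 0.1479016 m
860 × 1.176×10⁻⁴ × 0.44 = 0.04449984 m
0.18 × 0.688×10⁻⁴ × 1100 = 0.0136224 m
Δh = 0.0209664 + 0.1479016 + 0.04449984 + 0.0136224 = 0.22699024 m

Δh ≈ 230 mm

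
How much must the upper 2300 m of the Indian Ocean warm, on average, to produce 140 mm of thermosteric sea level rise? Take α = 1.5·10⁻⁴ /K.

ΔT ≈ 0.406 °C

ΔT = Δh/(αH) = 0.14 / (1.5×10⁻⁴ × 2300) ≈ 0.4058 °C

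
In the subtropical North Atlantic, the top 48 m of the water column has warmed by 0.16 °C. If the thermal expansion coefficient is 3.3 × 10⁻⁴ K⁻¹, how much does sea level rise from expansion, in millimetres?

Δh = αΔT·H = 3.3×10⁻⁴ × 0.16 × 48 = 0.0025344 m

2.53 mm of thermosteric rise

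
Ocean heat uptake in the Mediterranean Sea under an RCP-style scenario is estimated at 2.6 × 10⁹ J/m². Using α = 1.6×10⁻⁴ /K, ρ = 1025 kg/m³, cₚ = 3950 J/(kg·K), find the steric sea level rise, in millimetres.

about 103 mm

Δh = αQ/(ρcₚ) = 1.6×10⁻⁴ × 2.6×10⁹ / (1025 × 3950) ≈ 0.10275 m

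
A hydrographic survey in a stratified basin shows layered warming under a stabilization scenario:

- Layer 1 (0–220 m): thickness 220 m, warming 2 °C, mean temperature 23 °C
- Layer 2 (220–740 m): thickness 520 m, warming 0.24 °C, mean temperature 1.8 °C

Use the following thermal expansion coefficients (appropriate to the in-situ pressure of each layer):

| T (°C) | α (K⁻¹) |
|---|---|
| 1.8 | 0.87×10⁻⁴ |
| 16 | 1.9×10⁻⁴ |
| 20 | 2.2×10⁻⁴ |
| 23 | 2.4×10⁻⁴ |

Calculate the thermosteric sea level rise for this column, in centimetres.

Δh = 12 cm

Layer 1 at 23 °C → α = 2.4×10⁻⁴ K⁻¹
Layer 2 at 1.8 °C → α = 0.87×10⁻⁴ K⁻¹
220 × 2.4×10⁻⁴ × 2 = 0.10560 m
220–740 m: 520 × 0.87×10⁻⁴ × 0.24 = 0.0108576 m
Δh = 0.10560 + 0.0108576 = 0.1164576 m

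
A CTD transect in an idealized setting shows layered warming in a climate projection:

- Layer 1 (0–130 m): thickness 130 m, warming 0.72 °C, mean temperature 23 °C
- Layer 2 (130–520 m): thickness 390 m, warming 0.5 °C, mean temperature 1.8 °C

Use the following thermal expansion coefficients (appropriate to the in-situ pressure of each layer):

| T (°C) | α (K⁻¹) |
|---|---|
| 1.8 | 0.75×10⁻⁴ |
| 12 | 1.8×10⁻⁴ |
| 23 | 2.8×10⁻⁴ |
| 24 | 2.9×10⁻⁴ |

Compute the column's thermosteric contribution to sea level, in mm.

Δh ≈ 40.8 mm

Layer 1 at 23 °C → α = 2.8×10⁻⁴ K⁻¹
Layer 2 at 1.8 °C → α = 0.75×10⁻⁴ K⁻¹
130 × 2.8×10⁻⁴ × 0.72 = 0.026208 m
0.5 × 0.75×10⁻⁴ × 390 = 0.014625 m
Δh = 0.026208 + 0.014625 = 0.040833 m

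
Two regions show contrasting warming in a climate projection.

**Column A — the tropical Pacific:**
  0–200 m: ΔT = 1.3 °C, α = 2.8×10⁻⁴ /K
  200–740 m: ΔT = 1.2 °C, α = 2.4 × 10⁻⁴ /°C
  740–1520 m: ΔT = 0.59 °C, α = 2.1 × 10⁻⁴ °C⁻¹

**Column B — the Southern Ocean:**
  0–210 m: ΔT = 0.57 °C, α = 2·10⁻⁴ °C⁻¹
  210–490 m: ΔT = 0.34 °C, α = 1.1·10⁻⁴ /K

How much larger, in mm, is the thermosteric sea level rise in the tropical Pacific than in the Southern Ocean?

290 mm larger

A 0–200 m: 2.8×10⁻⁴ × 200 × 1.3 = 0.07280 m
A 200–740 m: 2.4×10⁻⁴ × 540 × 1.2 = 0.15552 m
A Layer 3: 0.59 × 780 × 2.1×10⁻⁴ = 0.096642 m
A total: 0.324962 m
B Layer 1: 2×10⁻⁴ × 0.57 × 210 = 0.02394 m
B 210–490 m: 1.1×10⁻⁴ × 280 × 0.34 = 0.010472 m
B total: 0.034412 m
Difference: 0.324962 − 0.034412 = 0.29055 m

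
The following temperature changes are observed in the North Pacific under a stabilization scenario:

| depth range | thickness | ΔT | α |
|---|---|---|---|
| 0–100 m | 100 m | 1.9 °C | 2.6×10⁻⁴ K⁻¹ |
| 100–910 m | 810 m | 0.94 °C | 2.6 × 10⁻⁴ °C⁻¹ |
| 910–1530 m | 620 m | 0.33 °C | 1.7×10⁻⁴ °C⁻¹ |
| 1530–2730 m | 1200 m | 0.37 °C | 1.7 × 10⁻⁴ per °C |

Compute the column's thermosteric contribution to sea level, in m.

Δh = 0.358 m

0–100 m: 100 × 2.6×10⁻⁴ × 1.9 = 0.04940 m
100–910 m: 0.94 × 2.6×10⁻⁴ × 810 = 0.197964 m
910–1530 m: 1.7×10⁻⁴ × 620 × 0.33 = 0.034782 m
1.7×10⁻⁴ × 0.37 × 1200 = 0.07548 m
Δh = 0.04940 + 0.197964 + 0.034782 + 0.07548 = 0.357626 m ≈ 0.358 m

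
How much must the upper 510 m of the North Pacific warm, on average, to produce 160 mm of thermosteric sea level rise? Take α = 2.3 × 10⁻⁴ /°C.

1.36 °C

ΔT = Δh/(αH) = 0.16 / (2.3×10⁻⁴ × 510) ≈ 1.364 °C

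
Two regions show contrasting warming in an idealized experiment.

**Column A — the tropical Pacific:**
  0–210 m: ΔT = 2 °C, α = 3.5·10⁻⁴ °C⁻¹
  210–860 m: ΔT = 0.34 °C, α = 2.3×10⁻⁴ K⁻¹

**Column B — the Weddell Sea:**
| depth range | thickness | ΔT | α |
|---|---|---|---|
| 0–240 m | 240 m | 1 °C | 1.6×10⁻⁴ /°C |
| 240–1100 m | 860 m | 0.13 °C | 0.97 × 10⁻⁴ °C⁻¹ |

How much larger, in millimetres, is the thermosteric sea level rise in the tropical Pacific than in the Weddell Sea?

149 mm

A 2 × 3.5×10⁻⁴ × 210 = 0.14700 m
A Layer 2: 650 × 2.3×10⁻⁴ × 0.34 = 0.05083 m
A total: 0.19783 m
B Layer 1: 1 × 1.6×10⁻⁴ × 240 = 0.03840 m
B Layer 2: 860 × 0.97×10⁻⁴ × 0.13 = 0.0108446 m
B total: 0.0492446 m
Difference: 0.19783 − 0.0492446 = 0.1485854 m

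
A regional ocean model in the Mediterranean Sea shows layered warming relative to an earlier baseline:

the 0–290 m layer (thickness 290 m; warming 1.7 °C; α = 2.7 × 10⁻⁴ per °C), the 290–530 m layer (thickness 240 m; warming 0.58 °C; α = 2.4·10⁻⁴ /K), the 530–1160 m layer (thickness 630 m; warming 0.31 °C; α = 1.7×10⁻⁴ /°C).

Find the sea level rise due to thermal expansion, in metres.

Δh ≈ 0.200 m

0–290 m: 290 × 2.7×10⁻⁴ × 1.7 = 0.13311 m
Layer 2: 240 × 0.58 × 2.4×10⁻⁴ = 0.033408 m
Layer 3: 1.7×10⁻⁴ × 0.31 × 630 = 0.033201 m
Δh = 0.13311 + 0.033408 + 0.033201 = 0.199719 m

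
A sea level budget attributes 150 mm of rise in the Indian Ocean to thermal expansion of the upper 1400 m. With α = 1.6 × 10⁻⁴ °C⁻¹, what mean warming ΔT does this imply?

ΔT = Δh/(αH) = 0.15 / (1.6×10⁻⁴ × 1400) ≈ 0.6696 K

about 0.670 K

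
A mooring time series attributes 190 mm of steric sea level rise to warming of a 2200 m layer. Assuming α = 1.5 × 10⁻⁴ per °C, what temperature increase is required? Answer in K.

ΔT = Δh/(αH) = 0.19 / (1.5×10⁻⁴ × 2200) ≈ 0.5758 K

ΔT ≈ 0.576 K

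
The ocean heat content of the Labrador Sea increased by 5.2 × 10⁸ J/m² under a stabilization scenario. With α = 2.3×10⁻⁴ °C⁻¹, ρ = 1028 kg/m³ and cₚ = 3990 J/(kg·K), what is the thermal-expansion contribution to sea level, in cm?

Δh = 2.92 cm

Δh = αQ/(ρcₚ) = 2.3×10⁻⁴ × 5.2×10⁸ / (1028 × 3990) ≈ 0.029158 m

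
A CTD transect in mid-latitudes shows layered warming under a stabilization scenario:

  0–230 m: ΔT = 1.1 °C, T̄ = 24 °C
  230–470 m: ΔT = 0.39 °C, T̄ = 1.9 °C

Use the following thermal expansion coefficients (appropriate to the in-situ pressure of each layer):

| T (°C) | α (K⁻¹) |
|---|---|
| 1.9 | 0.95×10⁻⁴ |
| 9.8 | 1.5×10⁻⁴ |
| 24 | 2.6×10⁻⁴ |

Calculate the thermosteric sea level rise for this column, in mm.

Layer 1 at 24 °C → α = 2.6×10⁻⁴ K⁻¹
Layer 2 at 1.9 °C → α = 0.95×10⁻⁴ K⁻¹
2.6×10⁻⁴ × 1.1 × 230 = 0.06578 m
230–470 m: 0.95×10⁻⁴ × 240 × 0.39 = 0.008892 m
Δh = 0.06578 + 0.008892 = 0.074672 m

Δh ≈ 74.7 mm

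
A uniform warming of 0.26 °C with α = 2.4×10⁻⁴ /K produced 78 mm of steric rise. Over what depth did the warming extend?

H = Δh/(αΔT) = 0.078 / (2.4×10⁻⁴ × 0.26) = 1250 m

1300 m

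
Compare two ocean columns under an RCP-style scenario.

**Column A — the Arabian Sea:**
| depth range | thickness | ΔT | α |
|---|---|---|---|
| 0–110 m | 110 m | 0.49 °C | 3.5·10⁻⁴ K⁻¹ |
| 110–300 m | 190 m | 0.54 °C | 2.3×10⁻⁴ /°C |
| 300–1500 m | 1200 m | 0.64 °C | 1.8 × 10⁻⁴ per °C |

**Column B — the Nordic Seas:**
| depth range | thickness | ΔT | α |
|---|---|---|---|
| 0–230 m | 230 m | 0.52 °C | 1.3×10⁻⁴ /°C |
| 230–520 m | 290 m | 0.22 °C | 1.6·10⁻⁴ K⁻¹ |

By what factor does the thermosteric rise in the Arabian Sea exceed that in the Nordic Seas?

7.02

A Layer 1: 3.5×10⁻⁴ × 0.49 × 110 = 0.018865 m
A Layer 2: 0.54 × 190 × 2.3×10⁻⁴ = 0.023598 m
A 1.8×10⁻⁴ × 1200 × 0.64 = 0.13824 m
A total: 0.180703 m
B 1.3×10⁻⁴ × 230 × 0.52 = 0.015548 m
B 230–520 m: 0.22 × 1.6×10⁻⁴ × 290 = 0.010208 m
B total: 0.025756 m
Ratio: 0.180703 / 0.025756 ≈ 7.016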